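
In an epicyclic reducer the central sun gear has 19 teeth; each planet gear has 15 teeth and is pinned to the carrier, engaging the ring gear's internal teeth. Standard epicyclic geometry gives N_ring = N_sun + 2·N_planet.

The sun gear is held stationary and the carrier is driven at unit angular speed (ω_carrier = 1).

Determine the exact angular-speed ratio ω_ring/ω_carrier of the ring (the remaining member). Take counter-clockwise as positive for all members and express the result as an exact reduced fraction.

68/49

N_ring = 19 + 2·15 = 49
19(ω_s−ω_c) = −49(ω_r−ω_c),  ω_s=0, ω_c=1
ω_r = 1 − (19/49)(0−1) = 68/49
ω_r/ω_c = 68/49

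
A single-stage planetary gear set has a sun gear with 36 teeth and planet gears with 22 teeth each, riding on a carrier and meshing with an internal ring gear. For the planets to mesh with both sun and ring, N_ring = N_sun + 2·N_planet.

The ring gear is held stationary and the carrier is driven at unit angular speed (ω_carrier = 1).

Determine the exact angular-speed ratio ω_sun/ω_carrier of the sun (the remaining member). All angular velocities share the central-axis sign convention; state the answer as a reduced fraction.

29/9

N_ring = 36 + 2·22 = 80
36(ω_s−ω_c) = −80(ω_r−ω_c),  ω_r=0, ω_c=1
ω_s = 1 − (80/36)(0−1) = 29/9
ω_s/ω_c = 29/9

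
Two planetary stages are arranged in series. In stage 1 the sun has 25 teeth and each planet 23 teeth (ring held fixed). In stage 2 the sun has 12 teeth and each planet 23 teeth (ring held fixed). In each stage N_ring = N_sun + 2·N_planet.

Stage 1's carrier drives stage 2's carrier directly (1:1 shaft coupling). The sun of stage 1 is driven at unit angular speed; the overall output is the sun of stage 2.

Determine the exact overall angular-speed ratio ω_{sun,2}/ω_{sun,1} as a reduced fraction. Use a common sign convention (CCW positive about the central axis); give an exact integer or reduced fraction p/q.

Stage 1: N_ring = 25 + 2·23 = 71
Stage 1: 25(ω_s−ω_c) = −71(ω_r−ω_c),  ω_r=0, ω_s=1
Stage 1: 25(1−ω_c) = −71(0−ω_c)  ⇒  96ω_c = 25  ⇒  ω_c = 25/96
  ⇒ ω_c¹/ω_s¹ = 25/96
Stage 2: N_ring = 12 + 2·23 = 58
Stage 2: 12(ω_s−ω_c) = −58(ω_r−ω_c),  ω_r=0, ω_c=1
Stage 2: ω_s = 1 − (58/12)(0−1) = 35/6
  ⇒ ω_s²/ω_c² = 35/6
Coupling ω_c² = ω_c¹ ⇒ overall = 25/96 × 35/6 = 875/576

875/576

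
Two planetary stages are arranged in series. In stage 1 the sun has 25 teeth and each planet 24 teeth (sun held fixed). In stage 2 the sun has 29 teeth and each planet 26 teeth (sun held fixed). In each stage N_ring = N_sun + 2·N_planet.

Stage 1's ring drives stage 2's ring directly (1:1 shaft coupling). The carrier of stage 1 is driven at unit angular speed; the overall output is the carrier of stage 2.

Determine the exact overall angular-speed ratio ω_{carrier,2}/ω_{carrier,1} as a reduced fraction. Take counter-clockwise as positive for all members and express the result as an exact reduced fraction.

3969/4015

Stage 1: N_ring = 25 + 2·24 = 73
Stage 1: 25(ω_s−ω_c) = −73(ω_r−ω_c),  ω_s=0, ω_c=1
Stage 1: ω_r = 1 − (25/73)(0−1) = 98/73
  ⇒ ω_r¹/ω_c¹ = 98/73
Stage 2: N_ring = 29 + 2·26 = 81
Stage 2: 29(ω_s−ω_c) = −81(ω_r−ω_c),  ω_s=0, ω_r=1
Stage 2: 29(0−ω_c) = −81(1−ω_c)  ⇒  110ω_c = 81  ⇒  ω_c = 81/110
  ⇒ ω_c²/ω_r² = 81/110
Coupling ω_r² = ω_r¹ ⇒ overall = 98/73 × 81/110 = 3969/4015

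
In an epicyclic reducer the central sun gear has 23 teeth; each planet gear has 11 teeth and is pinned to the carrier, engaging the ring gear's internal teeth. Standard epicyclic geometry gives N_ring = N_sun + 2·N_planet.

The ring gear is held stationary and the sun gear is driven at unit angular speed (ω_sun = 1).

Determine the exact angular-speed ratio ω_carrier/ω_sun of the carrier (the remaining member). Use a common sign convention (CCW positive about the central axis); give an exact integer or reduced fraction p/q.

23/68

N_ring = 23 + 2·11 = 45
23(ω_s−ω_c) = −45(ω_r−ω_c),  ω_r=0, ω_s=1
23(1−ω_c) = −45(0−ω_c)  ⇒  68ω_c = 23  ⇒  ω_c = 23/68
ω_c/ω_s = 23/68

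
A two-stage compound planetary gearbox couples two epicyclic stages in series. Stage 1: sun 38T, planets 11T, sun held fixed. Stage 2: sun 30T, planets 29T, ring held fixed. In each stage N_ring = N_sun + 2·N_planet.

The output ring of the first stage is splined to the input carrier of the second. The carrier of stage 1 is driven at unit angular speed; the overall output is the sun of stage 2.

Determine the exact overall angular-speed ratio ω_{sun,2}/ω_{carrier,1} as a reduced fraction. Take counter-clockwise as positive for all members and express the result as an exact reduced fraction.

2891/450

Stage 1: N_ring = 38 + 2·11 = 60
Stage 1: 38(ω_s−ω_c) = −60(ω_r−ω_c),  ω_s=0, ω_c=1
Stage 1: ω_r = 1 − (38/60)(0−1) = 49/30
  ⇒ ω_r¹/ω_c¹ = 49/30
Stage 2: N_ring = 30 + 2·29 = 88
Stage 2: 30(ω_s−ω_c) = −88(ω_r−ω_c),  ω_r=0, ω_c=1
Stage 2: ω_s = 1 − (88/30)(0−1) = 59/15
  ⇒ ω_s²/ω_c² = 59/15
Coupling ω_c² = ω_r¹ ⇒ overall = 49/30 × 59/15 = 2891/450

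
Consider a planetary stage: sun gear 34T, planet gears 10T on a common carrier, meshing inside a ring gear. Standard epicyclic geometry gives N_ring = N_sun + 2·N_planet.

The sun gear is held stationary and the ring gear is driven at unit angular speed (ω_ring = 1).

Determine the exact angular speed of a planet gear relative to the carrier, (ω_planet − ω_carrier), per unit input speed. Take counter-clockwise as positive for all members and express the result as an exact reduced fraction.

459/220

N_ring = 34 + 2·10 = 54
34(ω_s−ω_c) = −54(ω_r−ω_c),  ω_s=0, ω_r=1
34(0−ω_c) = −54(1−ω_c)  ⇒  88ω_c = 54  ⇒  ω_c = 27/44
sun–planet: 34·(0−27/44) = −10·(ω_p−ω_c)  ⇒  ω_p−ω_c = −(34/10)·(-27/44) = 459/220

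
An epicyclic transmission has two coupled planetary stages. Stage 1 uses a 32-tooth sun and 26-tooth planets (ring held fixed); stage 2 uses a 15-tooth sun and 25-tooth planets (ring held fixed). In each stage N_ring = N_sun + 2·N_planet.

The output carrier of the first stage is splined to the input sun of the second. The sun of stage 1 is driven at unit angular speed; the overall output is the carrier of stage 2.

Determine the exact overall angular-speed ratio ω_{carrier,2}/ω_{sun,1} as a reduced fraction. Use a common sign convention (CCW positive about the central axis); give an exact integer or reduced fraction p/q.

3/58

Stage 1: N_ring = 32 + 2·26 = 84
Stage 1: 32(ω_s−ω_c) = −84(ω_r−ω_c),  ω_r=0, ω_s=1
Stage 1: 32(1−ω_c) = −84(0−ω_c)  ⇒  116ω_c = 32  ⇒  ω_c = 8/29
  ⇒ ω_c¹/ω_s¹ = 8/29
Stage 2: N_ring = 15 + 2·25 = 65
Stage 2: 15(ω_s−ω_c) = −65(ω_r−ω_c),  ω_r=0, ω_s=1
Stage 2: 15(1−ω_c) = −65(0−ω_c)  ⇒  80ω_c = 15  ⇒  ω_c = 3/16
  ⇒ ω_c²/ω_s² = 3/16
Coupling ω_s² = ω_c¹ ⇒ overall = 8/29 × 3/16 = 3/58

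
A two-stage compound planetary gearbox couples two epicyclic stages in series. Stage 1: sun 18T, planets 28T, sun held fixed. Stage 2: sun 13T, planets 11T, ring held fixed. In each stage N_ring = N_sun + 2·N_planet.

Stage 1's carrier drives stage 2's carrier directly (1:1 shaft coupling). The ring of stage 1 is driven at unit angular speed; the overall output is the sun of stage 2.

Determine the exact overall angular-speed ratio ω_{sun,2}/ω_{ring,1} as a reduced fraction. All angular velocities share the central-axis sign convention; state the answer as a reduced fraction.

888/299

Stage 1: N_ring = 18 + 2·28 = 74
Stage 1: 18(ω_s−ω_c) = −74(ω_r−ω_c),  ω_s=0, ω_r=1
Stage 1: 18(0−ω_c) = −74(1−ω_c)  ⇒  92ω_c = 74  ⇒  ω_c = 37/46
  ⇒ ω_c¹/ω_r¹ = 37/46
Stage 2: N_ring = 13 + 2·11 = 35
Stage 2: 13(ω_s−ω_c) = −35(ω_r−ω_c),  ω_r=0, ω_c=1
Stage 2: ω_s = 1 − (35/13)(0−1) = 48/13
  ⇒ ω_s²/ω_c² = 48/13
Coupling ω_c² = ω_c¹ ⇒ overall = 37/46 × 48/13 = 888/299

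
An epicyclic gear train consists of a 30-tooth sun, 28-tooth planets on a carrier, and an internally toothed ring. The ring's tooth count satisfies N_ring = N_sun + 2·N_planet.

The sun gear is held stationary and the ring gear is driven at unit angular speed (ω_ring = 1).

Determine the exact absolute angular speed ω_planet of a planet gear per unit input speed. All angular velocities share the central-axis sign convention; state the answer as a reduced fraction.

N_ring = 30 + 2·28 = 86
30(ω_s−ω_c) = −86(ω_r−ω_c),  ω_s=0, ω_r=1
30(0−ω_c) = −86(1−ω_c)  ⇒  116ω_c = 86  ⇒  ω_c = 43/58
sun–planet: 30·(0−43/58) = −28·(ω_p−ω_c)  ⇒  ω_p−ω_c = −(30/28)·(-43/58) = 645/812
ω_p = 43/58 + 645/812 = 43/28

43/28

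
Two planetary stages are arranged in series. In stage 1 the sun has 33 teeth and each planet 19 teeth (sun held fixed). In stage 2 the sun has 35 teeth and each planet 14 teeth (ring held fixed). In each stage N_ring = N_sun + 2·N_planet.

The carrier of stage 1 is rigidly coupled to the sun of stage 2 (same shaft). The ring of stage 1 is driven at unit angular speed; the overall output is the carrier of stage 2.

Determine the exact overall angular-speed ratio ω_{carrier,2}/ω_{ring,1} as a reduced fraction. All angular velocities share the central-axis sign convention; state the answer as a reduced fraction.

355/1456

Stage 1: N_ring = 33 + 2·19 = 71
Stage 1: 33(ω_s−ω_c) = −71(ω_r−ω_c),  ω_s=0, ω_r=1
Stage 1: 33(0−ω_c) = −71(1−ω_c)  ⇒  104ω_c = 71  ⇒  ω_c = 71/104
  ⇒ ω_c¹/ω_r¹ = 71/104
Stage 2: N_ring = 35 + 2·14 = 63
Stage 2: 35(ω_s−ω_c) = −63(ω_r−ω_c),  ω_r=0, ω_s=1
Stage 2: 35(1−ω_c) = −63(0−ω_c)  ⇒  98ω_c = 35  ⇒  ω_c = 5/14
  ⇒ ω_c²/ω_s² = 5/14
Coupling ω_s² = ω_c¹ ⇒ overall = 71/104 × 5/14 = 355/1456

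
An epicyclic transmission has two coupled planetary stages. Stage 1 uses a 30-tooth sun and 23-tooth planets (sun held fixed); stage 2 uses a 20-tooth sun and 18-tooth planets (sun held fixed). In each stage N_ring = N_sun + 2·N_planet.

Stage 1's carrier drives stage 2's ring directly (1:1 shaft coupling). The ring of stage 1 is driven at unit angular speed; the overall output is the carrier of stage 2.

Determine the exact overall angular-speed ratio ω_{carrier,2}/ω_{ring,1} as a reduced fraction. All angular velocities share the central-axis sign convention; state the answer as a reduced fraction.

28/53

Stage 1: N_ring = 30 + 2·23 = 76
Stage 1: 30(ω_s−ω_c) = −76(ω_r−ω_c),  ω_s=0, ω_r=1
Stage 1: 30(0−ω_c) = −76(1−ω_c)  ⇒  106ω_c = 76  ⇒  ω_c = 38/53
  ⇒ ω_c¹/ω_r¹ = 38/53
Stage 2: N_ring = 20 + 2·18 = 56
Stage 2: 20(ω_s−ω_c) = −56(ω_r−ω_c),  ω_s=0, ω_r=1
Stage 2: 20(0−ω_c) = −56(1−ω_c)  ⇒  76ω_c = 56  ⇒  ω_c = 14/19
  ⇒ ω_c²/ω_r² = 14/19
Coupling ω_r² = ω_c¹ ⇒ overall = 38/53 × 14/19 = 28/53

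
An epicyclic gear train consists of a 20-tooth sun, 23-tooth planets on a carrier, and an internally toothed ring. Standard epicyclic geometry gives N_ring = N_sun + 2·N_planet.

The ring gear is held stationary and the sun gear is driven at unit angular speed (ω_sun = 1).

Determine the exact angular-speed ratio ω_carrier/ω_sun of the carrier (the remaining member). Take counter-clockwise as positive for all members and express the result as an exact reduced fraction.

10/43

N_ring = 20 + 2·23 = 66
20(ω_s−ω_c) = −66(ω_r−ω_c),  ω_r=0, ω_s=1
20(1−ω_c) = −66(0−ω_c)  ⇒  86ω_c = 20  ⇒  ω_c = 10/43
ω_c/ω_s = 10/43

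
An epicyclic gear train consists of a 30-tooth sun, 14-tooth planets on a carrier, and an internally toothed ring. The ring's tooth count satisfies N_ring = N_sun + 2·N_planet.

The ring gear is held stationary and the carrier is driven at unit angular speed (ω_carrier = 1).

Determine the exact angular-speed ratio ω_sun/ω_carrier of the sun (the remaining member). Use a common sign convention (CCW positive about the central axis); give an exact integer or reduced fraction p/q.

44/15

N_ring = 30 + 2·14 = 58
30(ω_s−ω_c) = −58(ω_r−ω_c),  ω_r=0, ω_c=1
ω_s = 1 − (58/30)(0−1) = 44/15
ω_s/ω_c = 44/15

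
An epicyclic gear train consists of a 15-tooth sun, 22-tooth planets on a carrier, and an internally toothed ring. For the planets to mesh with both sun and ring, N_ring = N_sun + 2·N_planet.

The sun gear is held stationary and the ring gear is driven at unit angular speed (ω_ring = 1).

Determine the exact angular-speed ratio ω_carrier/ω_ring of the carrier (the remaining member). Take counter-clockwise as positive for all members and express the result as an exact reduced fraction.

59/74

N_ring = 15 + 2·22 = 59
15(ω_s−ω_c) = −59(ω_r−ω_c),  ω_s=0, ω_r=1
15(0−ω_c) = −59(1−ω_c)  ⇒  74ω_c = 59  ⇒  ω_c = 59/74
ω_c/ω_r = 59/74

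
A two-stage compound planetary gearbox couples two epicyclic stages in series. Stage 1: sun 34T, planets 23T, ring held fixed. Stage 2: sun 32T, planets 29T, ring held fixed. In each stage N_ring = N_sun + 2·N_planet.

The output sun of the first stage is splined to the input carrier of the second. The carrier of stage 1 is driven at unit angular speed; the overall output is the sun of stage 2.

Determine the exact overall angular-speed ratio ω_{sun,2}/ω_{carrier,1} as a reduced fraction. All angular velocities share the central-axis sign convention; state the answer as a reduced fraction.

3477/272

Stage 1: N_ring = 34 + 2·23 = 80
Stage 1: 34(ω_s−ω_c) = −80(ω_r−ω_c),  ω_r=0, ω_c=1
Stage 1: ω_s = 1 − (80/34)(0−1) = 57/17
  ⇒ ω_s¹/ω_c¹ = 57/17
Stage 2: N_ring = 32 + 2·29 = 90
Stage 2: 32(ω_s−ω_c) = −90(ω_r−ω_c),  ω_r=0, ω_c=1
Stage 2: ω_s = 1 − (90/32)(0−1) = 61/16
  ⇒ ω_s²/ω_c² = 61/16
Coupling ω_c² = ω_s¹ ⇒ overall = 57/17 × 61/16 = 3477/272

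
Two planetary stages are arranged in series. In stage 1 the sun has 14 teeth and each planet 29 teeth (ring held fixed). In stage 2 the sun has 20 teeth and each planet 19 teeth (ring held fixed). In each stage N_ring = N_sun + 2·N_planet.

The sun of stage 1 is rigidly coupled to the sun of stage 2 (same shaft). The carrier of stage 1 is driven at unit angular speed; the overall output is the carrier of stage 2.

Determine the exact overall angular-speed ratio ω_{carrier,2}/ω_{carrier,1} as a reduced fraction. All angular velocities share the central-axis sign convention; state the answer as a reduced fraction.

Stage 1: N_ring = 14 + 2·29 = 72
Stage 1: 14(ω_s−ω_c) = −72(ω_r−ω_c),  ω_r=0, ω_c=1
Stage 1: ω_s = 1 − (72/14)(0−1) = 43/7
  ⇒ ω_s¹/ω_c¹ = 43/7
Stage 2: N_ring = 20 + 2·19 = 58
Stage 2: 20(ω_s−ω_c) = −58(ω_r−ω_c),  ω_r=0, ω_s=1
Stage 2: 20(1−ω_c) = −58(0−ω_c)  ⇒  78ω_c = 20  ⇒  ω_c = 10/39
  ⇒ ω_c²/ω_s² = 10/39
Coupling ω_s² = ω_s¹ ⇒ overall = 43/7 × 10/39 = 430/273

430/273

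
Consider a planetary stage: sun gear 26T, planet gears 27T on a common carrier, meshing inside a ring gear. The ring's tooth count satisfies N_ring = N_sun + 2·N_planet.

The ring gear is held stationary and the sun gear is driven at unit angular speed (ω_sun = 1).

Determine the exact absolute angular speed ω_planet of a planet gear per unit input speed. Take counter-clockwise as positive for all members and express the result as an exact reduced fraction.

N_ring = 26 + 2·27 = 80
26(ω_s−ω_c) = −80(ω_r−ω_c),  ω_r=0, ω_s=1
26(1−ω_c) = −80(0−ω_c)  ⇒  106ω_c = 26  ⇒  ω_c = 13/53
sun–planet: 26·(1−13/53) = −27·(ω_p−ω_c)  ⇒  ω_p−ω_c = −(26/27)·(40/53) = -1040/1431
ω_p = 13/53 − 1040/1431 = -13/27

-13/27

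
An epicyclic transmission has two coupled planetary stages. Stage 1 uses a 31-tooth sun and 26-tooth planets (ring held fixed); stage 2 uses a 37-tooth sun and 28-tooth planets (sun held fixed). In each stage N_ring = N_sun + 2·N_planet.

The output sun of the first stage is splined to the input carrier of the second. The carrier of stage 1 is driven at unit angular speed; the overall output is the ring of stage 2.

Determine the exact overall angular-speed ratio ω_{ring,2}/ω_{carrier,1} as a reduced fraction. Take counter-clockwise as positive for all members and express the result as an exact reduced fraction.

4940/961

Stage 1: N_ring = 31 + 2·26 = 83
Stage 1: 31(ω_s−ω_c) = −83(ω_r−ω_c),  ω_r=0, ω_c=1
Stage 1: ω_s = 1 − (83/31)(0−1) = 114/31
  ⇒ ω_s¹/ω_c¹ = 114/31
Stage 2: N_ring = 37 + 2·28 = 93
Stage 2: 37(ω_s−ω_c) = −93(ω_r−ω_c),  ω_s=0, ω_c=1
Stage 2: ω_r = 1 − (37/93)(0−1) = 130/93
  ⇒ ω_r²/ω_c² = 130/93
Coupling ω_c² = ω_s¹ ⇒ overall = 114/31 × 130/93 = 4940/961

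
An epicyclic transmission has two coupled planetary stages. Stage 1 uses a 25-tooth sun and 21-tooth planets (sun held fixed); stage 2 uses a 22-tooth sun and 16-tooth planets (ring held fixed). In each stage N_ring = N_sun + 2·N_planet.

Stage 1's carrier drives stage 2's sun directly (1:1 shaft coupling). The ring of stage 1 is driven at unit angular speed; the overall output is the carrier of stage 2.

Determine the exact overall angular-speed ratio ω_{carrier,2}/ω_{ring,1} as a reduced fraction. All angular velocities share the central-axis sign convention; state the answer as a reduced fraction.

737/3496

Stage 1: N_ring = 25 + 2·21 = 67
Stage 1: 25(ω_s−ω_c) = −67(ω_r−ω_c),  ω_s=0, ω_r=1
Stage 1: 25(0−ω_c) = −67(1−ω_c)  ⇒  92ω_c = 67  ⇒  ω_c = 67/92
  ⇒ ω_c¹/ω_r¹ = 67/92
Stage 2: N_ring = 22 + 2·16 = 54
Stage 2: 22(ω_s−ω_c) = −54(ω_r−ω_c),  ω_r=0, ω_s=1
Stage 2: 22(1−ω_c) = −54(0−ω_c)  ⇒  76ω_c = 22  ⇒  ω_c = 11/38
  ⇒ ω_c²/ω_s² = 11/38
Coupling ω_s² = ω_c¹ ⇒ overall = 67/92 × 11/38 = 737/3496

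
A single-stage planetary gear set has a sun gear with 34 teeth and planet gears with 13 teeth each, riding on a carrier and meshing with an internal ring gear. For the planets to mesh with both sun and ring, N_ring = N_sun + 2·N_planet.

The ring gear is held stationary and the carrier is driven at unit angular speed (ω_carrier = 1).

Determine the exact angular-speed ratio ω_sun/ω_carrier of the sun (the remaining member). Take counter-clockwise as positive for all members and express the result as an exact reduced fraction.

N_ring = 34 + 2·13 = 60
34(ω_s−ω_c) = −60(ω_r−ω_c),  ω_r=0, ω_c=1
ω_s = 1 − (60/34)(0−1) = 47/17
ω_s/ω_c = 47/17

47/17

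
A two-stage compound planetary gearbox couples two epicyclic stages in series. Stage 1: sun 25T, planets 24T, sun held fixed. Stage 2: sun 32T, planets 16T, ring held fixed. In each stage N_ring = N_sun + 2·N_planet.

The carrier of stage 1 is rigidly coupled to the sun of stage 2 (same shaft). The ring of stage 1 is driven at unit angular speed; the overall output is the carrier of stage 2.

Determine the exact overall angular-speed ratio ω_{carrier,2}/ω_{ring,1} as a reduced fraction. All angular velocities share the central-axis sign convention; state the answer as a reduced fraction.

Stage 1: N_ring = 25 + 2·24 = 73
Stage 1: 25(ω_s−ω_c) = −73(ω_r−ω_c),  ω_s=0, ω_r=1
Stage 1: 25(0−ω_c) = −73(1−ω_c)  ⇒  98ω_c = 73  ⇒  ω_c = 73/98
  ⇒ ω_c¹/ω_r¹ = 73/98
Stage 2: N_ring = 32 + 2·16 = 64
Stage 2: 32(ω_s−ω_c) = −64(ω_r−ω_c),  ω_r=0, ω_s=1
Stage 2: 32(1−ω_c) = −64(0−ω_c)  ⇒  96ω_c = 32  ⇒  ω_c = 1/3
  ⇒ ω_c²/ω_s² = 1/3
Coupling ω_s² = ω_c¹ ⇒ overall = 73/98 × 1/3 = 73/294

73/294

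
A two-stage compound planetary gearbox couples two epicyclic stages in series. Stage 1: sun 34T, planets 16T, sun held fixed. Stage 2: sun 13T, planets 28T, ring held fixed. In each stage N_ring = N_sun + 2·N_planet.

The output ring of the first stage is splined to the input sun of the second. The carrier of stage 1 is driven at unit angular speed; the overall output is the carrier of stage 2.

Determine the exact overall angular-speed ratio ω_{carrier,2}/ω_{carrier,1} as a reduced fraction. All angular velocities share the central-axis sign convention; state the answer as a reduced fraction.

Stage 1: N_ring = 34 + 2·16 = 66
Stage 1: 34(ω_s−ω_c) = −66(ω_r−ω_c),  ω_s=0, ω_c=1
Stage 1: ω_r = 1 − (34/66)(0−1) = 50/33
  ⇒ ω_r¹/ω_c¹ = 50/33
Stage 2: N_ring = 13 + 2·28 = 69
Stage 2: 13(ω_s−ω_c) = −69(ω_r−ω_c),  ω_r=0, ω_s=1
Stage 2: 13(1−ω_c) = −69(0−ω_c)  ⇒  82ω_c = 13  ⇒  ω_c = 13/82
  ⇒ ω_c²/ω_s² = 13/82
Coupling ω_s² = ω_r¹ ⇒ overall = 50/33 × 13/82 = 325/1353

325/1353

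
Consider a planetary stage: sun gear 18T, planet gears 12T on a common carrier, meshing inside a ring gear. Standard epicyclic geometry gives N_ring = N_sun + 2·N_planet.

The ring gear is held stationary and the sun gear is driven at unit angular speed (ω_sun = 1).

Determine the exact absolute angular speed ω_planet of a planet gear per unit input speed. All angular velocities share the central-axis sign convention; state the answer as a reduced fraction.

-3/4

N_ring = 18 + 2·12 = 42
18(ω_s−ω_c) = −42(ω_r−ω_c),  ω_r=0, ω_s=1
18(1−ω_c) = −42(0−ω_c)  ⇒  60ω_c = 18  ⇒  ω_c = 3/10
sun–planet: 18·(1−3/10) = −12·(ω_p−ω_c)  ⇒  ω_p−ω_c = −(18/12)·(7/10) = -21/20
ω_p = 3/10 − 21/20 = -3/4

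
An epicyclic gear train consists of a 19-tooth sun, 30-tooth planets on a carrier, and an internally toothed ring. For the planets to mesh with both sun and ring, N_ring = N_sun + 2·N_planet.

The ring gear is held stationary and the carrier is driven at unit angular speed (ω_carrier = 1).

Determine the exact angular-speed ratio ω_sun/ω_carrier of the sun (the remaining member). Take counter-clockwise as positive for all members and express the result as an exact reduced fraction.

N_ring = 19 + 2·30 = 79
19(ω_s−ω_c) = −79(ω_r−ω_c),  ω_r=0, ω_c=1
ω_s = 1 − (79/19)(0−1) = 98/19
ω_s/ω_c = 98/19

98/19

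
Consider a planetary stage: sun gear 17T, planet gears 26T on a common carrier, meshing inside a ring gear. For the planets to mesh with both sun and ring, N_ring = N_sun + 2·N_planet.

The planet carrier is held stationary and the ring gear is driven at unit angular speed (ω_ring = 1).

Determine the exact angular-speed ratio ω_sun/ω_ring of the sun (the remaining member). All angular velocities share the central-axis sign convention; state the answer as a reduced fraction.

N_ring = 17 + 2·26 = 69
17(ω_s−ω_c) = −69(ω_r−ω_c),  ω_c=0, ω_r=1
ω_s = 0 − (69/17)(1−0) = -69/17
ω_s/ω_r = -69/17

-69/17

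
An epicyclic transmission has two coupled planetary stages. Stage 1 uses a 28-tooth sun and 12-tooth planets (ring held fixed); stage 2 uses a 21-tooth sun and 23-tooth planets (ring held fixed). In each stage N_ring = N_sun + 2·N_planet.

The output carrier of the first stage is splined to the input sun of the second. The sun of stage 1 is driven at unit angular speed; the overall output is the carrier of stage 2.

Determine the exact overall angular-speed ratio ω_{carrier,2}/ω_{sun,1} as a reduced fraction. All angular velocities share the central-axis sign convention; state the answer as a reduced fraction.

147/1760

Stage 1: N_ring = 28 + 2·12 = 52
Stage 1: 28(ω_s−ω_c) = −52(ω_r−ω_c),  ω_r=0, ω_s=1
Stage 1: 28(1−ω_c) = −52(0−ω_c)  ⇒  80ω_c = 28  ⇒  ω_c = 7/20
  ⇒ ω_c¹/ω_s¹ = 7/20
Stage 2: N_ring = 21 + 2·23 = 67
Stage 2: 21(ω_s−ω_c) = −67(ω_r−ω_c),  ω_r=0, ω_s=1
Stage 2: 21(1−ω_c) = −67(0−ω_c)  ⇒  88ω_c = 21  ⇒  ω_c = 21/88
  ⇒ ω_c²/ω_s² = 21/88
Coupling ω_s² = ω_c¹ ⇒ overall = 7/20 × 21/88 = 147/1760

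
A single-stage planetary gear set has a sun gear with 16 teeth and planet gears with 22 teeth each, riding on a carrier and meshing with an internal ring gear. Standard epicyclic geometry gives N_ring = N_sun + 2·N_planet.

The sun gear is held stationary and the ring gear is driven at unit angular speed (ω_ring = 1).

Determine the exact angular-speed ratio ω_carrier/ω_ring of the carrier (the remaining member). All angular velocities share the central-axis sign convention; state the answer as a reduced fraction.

N_ring = 16 + 2·22 = 60
16(ω_s−ω_c) = −60(ω_r−ω_c),  ω_s=0, ω_r=1
16(0−ω_c) = −60(1−ω_c)  ⇒  76ω_c = 60  ⇒  ω_c = 15/19
ω_c/ω_r = 15/19

15/19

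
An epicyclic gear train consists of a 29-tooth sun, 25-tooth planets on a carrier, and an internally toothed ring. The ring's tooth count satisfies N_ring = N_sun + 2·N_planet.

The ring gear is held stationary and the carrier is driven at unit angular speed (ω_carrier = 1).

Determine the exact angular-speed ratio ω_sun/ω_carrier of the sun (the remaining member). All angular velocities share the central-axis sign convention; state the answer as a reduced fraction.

N_ring = 29 + 2·25 = 79
29(ω_s−ω_c) = −79(ω_r−ω_c),  ω_r=0, ω_c=1
ω_s = 1 − (79/29)(0−1) = 108/29
ω_s/ω_c = 108/29

108/29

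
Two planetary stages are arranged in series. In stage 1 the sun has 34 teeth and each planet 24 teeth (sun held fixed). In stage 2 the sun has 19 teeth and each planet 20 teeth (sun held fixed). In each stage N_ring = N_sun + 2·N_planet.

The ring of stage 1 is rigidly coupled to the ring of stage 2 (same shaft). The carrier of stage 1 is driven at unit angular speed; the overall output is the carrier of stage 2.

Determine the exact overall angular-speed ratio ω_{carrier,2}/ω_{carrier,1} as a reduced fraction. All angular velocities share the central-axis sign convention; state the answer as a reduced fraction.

1711/1599

Stage 1: N_ring = 34 + 2·24 = 82
Stage 1: 34(ω_s−ω_c) = −82(ω_r−ω_c),  ω_s=0, ω_c=1
Stage 1: ω_r = 1 − (34/82)(0−1) = 58/41
  ⇒ ω_r¹/ω_c¹ = 58/41
Stage 2: N_ring = 19 + 2·20 = 59
Stage 2: 19(ω_s−ω_c) = −59(ω_r−ω_c),  ω_s=0, ω_r=1
Stage 2: 19(0−ω_c) = −59(1−ω_c)  ⇒  78ω_c = 59  ⇒  ω_c = 59/78
  ⇒ ω_c²/ω_r² = 59/78
Coupling ω_r² = ω_r¹ ⇒ overall = 58/41 × 59/78 = 1711/1599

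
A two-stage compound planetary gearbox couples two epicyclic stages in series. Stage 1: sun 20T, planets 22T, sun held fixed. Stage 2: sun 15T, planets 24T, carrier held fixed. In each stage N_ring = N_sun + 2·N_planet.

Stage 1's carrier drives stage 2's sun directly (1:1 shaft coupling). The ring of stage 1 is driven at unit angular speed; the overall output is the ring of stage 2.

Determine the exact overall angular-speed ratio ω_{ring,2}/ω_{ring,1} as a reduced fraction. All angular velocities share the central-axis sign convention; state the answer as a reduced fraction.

-80/441

Stage 1: N_ring = 20 + 2·22 = 64
Stage 1: 20(ω_s−ω_c) = −64(ω_r−ω_c),  ω_s=0, ω_r=1
Stage 1: 20(0−ω_c) = −64(1−ω_c)  ⇒  84ω_c = 64  ⇒  ω_c = 16/21
  ⇒ ω_c¹/ω_r¹ = 16/21
Stage 2: N_ring = 15 + 2·24 = 63
Stage 2: 15(ω_s−ω_c) = −63(ω_r−ω_c),  ω_c=0, ω_s=1
Stage 2: ω_r = 0 − (15/63)(1−0) = -5/21
  ⇒ ω_r²/ω_s² = -5/21
Coupling ω_s² = ω_c¹ ⇒ overall = 16/21 × -5/21 = -80/441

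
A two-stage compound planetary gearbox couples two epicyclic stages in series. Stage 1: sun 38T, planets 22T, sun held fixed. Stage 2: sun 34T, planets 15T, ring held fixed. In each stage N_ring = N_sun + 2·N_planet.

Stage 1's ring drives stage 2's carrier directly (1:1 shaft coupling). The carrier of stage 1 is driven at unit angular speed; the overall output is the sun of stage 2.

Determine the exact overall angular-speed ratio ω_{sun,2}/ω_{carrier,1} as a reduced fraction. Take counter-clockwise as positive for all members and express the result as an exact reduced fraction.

Stage 1: N_ring = 38 + 2·22 = 82
Stage 1: 38(ω_s−ω_c) = −82(ω_r−ω_c),  ω_s=0, ω_c=1
Stage 1: ω_r = 1 − (38/82)(0−1) = 60/41
  ⇒ ω_r¹/ω_c¹ = 60/41
Stage 2: N_ring = 34 + 2·15 = 64
Stage 2: 34(ω_s−ω_c) = −64(ω_r−ω_c),  ω_r=0, ω_c=1
Stage 2: ω_s = 1 − (64/34)(0−1) = 49/17
  ⇒ ω_s²/ω_c² = 49/17
Coupling ω_c² = ω_r¹ ⇒ overall = 60/41 × 49/17 = 2940/697

2940/697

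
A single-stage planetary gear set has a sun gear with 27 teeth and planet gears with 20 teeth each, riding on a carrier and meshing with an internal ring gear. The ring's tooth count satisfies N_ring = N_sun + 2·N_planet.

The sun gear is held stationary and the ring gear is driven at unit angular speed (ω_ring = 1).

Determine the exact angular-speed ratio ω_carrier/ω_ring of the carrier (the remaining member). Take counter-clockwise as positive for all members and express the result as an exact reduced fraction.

67/94

N_ring = 27 + 2·20 = 67
27(ω_s−ω_c) = −67(ω_r−ω_c),  ω_s=0, ω_r=1
27(0−ω_c) = −67(1−ω_c)  ⇒  94ω_c = 67  ⇒  ω_c = 67/94
ω_c/ω_r = 67/94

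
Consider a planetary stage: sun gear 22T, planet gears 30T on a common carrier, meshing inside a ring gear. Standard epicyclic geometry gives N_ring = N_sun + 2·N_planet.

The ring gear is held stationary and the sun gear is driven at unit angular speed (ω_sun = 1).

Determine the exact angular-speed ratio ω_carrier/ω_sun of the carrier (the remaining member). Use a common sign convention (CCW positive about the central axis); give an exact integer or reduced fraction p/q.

11/52

N_ring = 22 + 2·30 = 82
22(ω_s−ω_c) = −82(ω_r−ω_c),  ω_r=0, ω_s=1
22(1−ω_c) = −82(0−ω_c)  ⇒  104ω_c = 22  ⇒  ω_c = 11/52
ω_c/ω_s = 11/52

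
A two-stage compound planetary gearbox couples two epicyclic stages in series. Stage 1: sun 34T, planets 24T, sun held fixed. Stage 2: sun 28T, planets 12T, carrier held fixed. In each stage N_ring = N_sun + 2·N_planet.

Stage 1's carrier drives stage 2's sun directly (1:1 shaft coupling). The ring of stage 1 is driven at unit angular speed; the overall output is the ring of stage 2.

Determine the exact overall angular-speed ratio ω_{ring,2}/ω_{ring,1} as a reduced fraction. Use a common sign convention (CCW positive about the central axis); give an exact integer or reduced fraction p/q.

Stage 1: N_ring = 34 + 2·24 = 82
Stage 1: 34(ω_s−ω_c) = −82(ω_r−ω_c),  ω_s=0, ω_r=1
Stage 1: 34(0−ω_c) = −82(1−ω_c)  ⇒  116ω_c = 82  ⇒  ω_c = 41/58
  ⇒ ω_c¹/ω_r¹ = 41/58
Stage 2: N_ring = 28 + 2·12 = 52
Stage 2: 28(ω_s−ω_c) = −52(ω_r−ω_c),  ω_c=0, ω_s=1
Stage 2: ω_r = 0 − (28/52)(1−0) = -7/13
  ⇒ ω_r²/ω_s² = -7/13
Coupling ω_s² = ω_c¹ ⇒ overall = 41/58 × -7/13 = -287/754

-287/754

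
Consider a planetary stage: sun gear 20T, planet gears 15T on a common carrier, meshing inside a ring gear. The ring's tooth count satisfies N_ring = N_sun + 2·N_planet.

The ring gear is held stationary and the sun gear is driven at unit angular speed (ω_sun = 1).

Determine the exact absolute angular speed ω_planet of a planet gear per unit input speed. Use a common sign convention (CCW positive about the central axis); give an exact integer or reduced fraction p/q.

N_ring = 20 + 2·15 = 50
20(ω_s−ω_c) = −50(ω_r−ω_c),  ω_r=0, ω_s=1
20(1−ω_c) = −50(0−ω_c)  ⇒  70ω_c = 20  ⇒  ω_c = 2/7
sun–planet: 20·(1−2/7) = −15·(ω_p−ω_c)  ⇒  ω_p−ω_c = −(20/15)·(5/7) = -20/21
ω_p = 2/7 − 20/21 = -2/3

-2/3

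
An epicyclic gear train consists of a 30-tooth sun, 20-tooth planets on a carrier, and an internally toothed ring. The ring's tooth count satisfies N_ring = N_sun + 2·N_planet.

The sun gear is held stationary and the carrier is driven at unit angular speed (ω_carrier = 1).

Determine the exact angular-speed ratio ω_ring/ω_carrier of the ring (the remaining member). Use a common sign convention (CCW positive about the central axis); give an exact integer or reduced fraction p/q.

N_ring = 30 + 2·20 = 70
30(ω_s−ω_c) = −70(ω_r−ω_c),  ω_s=0, ω_c=1
ω_r = 1 − (30/70)(0−1) = 10/7
ω_r/ω_c = 10/7

10/7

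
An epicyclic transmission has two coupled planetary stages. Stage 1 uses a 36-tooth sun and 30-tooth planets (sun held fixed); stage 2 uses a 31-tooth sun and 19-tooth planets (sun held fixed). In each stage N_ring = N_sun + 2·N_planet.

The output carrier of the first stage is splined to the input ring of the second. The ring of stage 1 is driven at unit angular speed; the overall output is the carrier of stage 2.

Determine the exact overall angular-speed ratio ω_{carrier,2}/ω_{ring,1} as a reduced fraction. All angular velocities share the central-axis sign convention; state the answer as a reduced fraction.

Stage 1: N_ring = 36 + 2·30 = 96
Stage 1: 36(ω_s−ω_c) = −96(ω_r−ω_c),  ω_s=0, ω_r=1
Stage 1: 36(0−ω_c) = −96(1−ω_c)  ⇒  132ω_c = 96  ⇒  ω_c = 8/11
  ⇒ ω_c¹/ω_r¹ = 8/11
Stage 2: N_ring = 31 + 2·19 = 69
Stage 2: 31(ω_s−ω_c) = −69(ω_r−ω_c),  ω_s=0, ω_r=1
Stage 2: 31(0−ω_c) = −69(1−ω_c)  ⇒  100ω_c = 69  ⇒  ω_c = 69/100
  ⇒ ω_c²/ω_r² = 69/100
Coupling ω_r² = ω_c¹ ⇒ overall = 8/11 × 69/100 = 138/275

138/275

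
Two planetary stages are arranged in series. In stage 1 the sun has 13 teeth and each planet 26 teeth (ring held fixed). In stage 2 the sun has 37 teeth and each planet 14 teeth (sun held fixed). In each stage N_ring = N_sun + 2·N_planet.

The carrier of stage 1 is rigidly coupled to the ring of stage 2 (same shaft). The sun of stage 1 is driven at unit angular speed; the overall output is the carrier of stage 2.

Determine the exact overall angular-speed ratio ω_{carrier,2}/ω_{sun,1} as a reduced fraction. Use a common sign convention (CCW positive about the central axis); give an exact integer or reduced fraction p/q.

65/612

Stage 1: N_ring = 13 + 2·26 = 65
Stage 1: 13(ω_s−ω_c) = −65(ω_r−ω_c),  ω_r=0, ω_s=1
Stage 1: 13(1−ω_c) = −65(0−ω_c)  ⇒  78ω_c = 13  ⇒  ω_c = 1/6
  ⇒ ω_c¹/ω_s¹ = 1/6
Stage 2: N_ring = 37 + 2·14 = 65
Stage 2: 37(ω_s−ω_c) = −65(ω_r−ω_c),  ω_s=0, ω_r=1
Stage 2: 37(0−ω_c) = −65(1−ω_c)  ⇒  102ω_c = 65  ⇒  ω_c = 65/102
  ⇒ ω_c²/ω_r² = 65/102
Coupling ω_r² = ω_c¹ ⇒ overall = 1/6 × 65/102 = 65/612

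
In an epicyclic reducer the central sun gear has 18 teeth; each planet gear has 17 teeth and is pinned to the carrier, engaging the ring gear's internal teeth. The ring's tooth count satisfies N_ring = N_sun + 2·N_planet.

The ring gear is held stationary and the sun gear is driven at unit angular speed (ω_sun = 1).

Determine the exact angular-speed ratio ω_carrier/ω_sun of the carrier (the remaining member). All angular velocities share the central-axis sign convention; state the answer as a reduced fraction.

9/35

N_ring = 18 + 2·17 = 52
18(ω_s−ω_c) = −52(ω_r−ω_c),  ω_r=0, ω_s=1
18(1−ω_c) = −52(0−ω_c)  ⇒  70ω_c = 18  ⇒  ω_c = 9/35
ω_c/ω_s = 9/35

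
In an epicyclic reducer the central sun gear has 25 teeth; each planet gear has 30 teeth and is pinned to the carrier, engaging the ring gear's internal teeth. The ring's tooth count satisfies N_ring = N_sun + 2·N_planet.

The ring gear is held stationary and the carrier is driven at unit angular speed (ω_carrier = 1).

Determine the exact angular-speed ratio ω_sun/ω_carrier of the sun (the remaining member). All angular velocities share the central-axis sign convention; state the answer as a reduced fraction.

22/5

N_ring = 25 + 2·30 = 85
25(ω_s−ω_c) = −85(ω_r−ω_c),  ω_r=0, ω_c=1
ω_s = 1 − (85/25)(0−1) = 22/5
ω_s/ω_c = 22/5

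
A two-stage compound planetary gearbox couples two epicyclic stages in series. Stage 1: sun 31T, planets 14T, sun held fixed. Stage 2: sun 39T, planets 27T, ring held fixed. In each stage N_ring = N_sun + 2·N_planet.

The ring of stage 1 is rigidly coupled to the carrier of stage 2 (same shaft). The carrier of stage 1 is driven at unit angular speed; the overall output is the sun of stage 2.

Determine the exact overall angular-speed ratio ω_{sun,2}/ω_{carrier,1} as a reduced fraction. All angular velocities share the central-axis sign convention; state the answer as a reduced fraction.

3960/767

Stage 1: N_ring = 31 + 2·14 = 59
Stage 1: 31(ω_s−ω_c) = −59(ω_r−ω_c),  ω_s=0, ω_c=1
Stage 1: ω_r = 1 − (31/59)(0−1) = 90/59
  ⇒ ω_r¹/ω_c¹ = 90/59
Stage 2: N_ring = 39 + 2·27 = 93
Stage 2: 39(ω_s−ω_c) = −93(ω_r−ω_c),  ω_r=0, ω_c=1
Stage 2: ω_s = 1 − (93/39)(0−1) = 44/13
  ⇒ ω_s²/ω_c² = 44/13
Coupling ω_c² = ω_r¹ ⇒ overall = 90/59 × 44/13 = 3960/767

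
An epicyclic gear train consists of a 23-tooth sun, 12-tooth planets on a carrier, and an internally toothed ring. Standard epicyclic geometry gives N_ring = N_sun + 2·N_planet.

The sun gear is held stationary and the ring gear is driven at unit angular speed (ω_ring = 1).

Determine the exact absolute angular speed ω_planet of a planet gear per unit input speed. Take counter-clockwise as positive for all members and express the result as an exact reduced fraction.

47/24

N_ring = 23 + 2·12 = 47
23(ω_s−ω_c) = −47(ω_r−ω_c),  ω_s=0, ω_r=1
23(0−ω_c) = −47(1−ω_c)  ⇒  70ω_c = 47  ⇒  ω_c = 47/70
sun–planet: 23·(0−47/70) = −12·(ω_p−ω_c)  ⇒  ω_p−ω_c = −(23/12)·(-47/70) = 1081/840
ω_p = 47/70 + 1081/840 = 47/24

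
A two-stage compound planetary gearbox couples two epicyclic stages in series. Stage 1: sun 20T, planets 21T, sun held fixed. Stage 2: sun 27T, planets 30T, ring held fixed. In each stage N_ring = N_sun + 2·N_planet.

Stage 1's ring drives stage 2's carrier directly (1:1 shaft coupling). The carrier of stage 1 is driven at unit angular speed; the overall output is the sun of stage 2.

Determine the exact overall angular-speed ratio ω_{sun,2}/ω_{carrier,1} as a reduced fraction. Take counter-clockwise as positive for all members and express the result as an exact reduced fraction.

Stage 1: N_ring = 20 + 2·21 = 62
Stage 1: 20(ω_s−ω_c) = −62(ω_r−ω_c),  ω_s=0, ω_c=1
Stage 1: ω_r = 1 − (20/62)(0−1) = 41/31
  ⇒ ω_r¹/ω_c¹ = 41/31
Stage 2: N_ring = 27 + 2·30 = 87
Stage 2: 27(ω_s−ω_c) = −87(ω_r−ω_c),  ω_r=0, ω_c=1
Stage 2: ω_s = 1 − (87/27)(0−1) = 38/9
  ⇒ ω_s²/ω_c² = 38/9
Coupling ω_c² = ω_r¹ ⇒ overall = 41/31 × 38/9 = 1558/279

1558/279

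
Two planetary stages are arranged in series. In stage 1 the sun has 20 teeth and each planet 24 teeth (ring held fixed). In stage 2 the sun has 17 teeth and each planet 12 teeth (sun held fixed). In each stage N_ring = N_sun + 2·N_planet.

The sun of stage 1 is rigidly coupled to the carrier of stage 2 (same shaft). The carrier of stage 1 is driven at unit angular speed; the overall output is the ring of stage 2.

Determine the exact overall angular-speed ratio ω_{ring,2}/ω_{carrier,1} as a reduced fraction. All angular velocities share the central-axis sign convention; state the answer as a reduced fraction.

1276/205

Stage 1: N_ring = 20 + 2·24 = 68
Stage 1: 20(ω_s−ω_c) = −68(ω_r−ω_c),  ω_r=0, ω_c=1
Stage 1: ω_s = 1 − (68/20)(0−1) = 22/5
  ⇒ ω_s¹/ω_c¹ = 22/5
Stage 2: N_ring = 17 + 2·12 = 41
Stage 2: 17(ω_s−ω_c) = −41(ω_r−ω_c),  ω_s=0, ω_c=1
Stage 2: ω_r = 1 − (17/41)(0−1) = 58/41
  ⇒ ω_r²/ω_c² = 58/41
Coupling ω_c² = ω_s¹ ⇒ overall = 22/5 × 58/41 = 1276/205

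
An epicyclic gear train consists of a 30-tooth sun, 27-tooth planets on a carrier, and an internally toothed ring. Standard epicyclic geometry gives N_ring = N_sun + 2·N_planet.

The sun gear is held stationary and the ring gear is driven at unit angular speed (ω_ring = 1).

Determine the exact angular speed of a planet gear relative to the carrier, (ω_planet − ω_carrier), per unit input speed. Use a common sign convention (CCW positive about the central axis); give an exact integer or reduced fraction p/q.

N_ring = 30 + 2·27 = 84
30(ω_s−ω_c) = −84(ω_r−ω_c),  ω_s=0, ω_r=1
30(0−ω_c) = −84(1−ω_c)  ⇒  114ω_c = 84  ⇒  ω_c = 14/19
sun–planet: 30·(0−14/19) = −27·(ω_p−ω_c)  ⇒  ω_p−ω_c = −(30/27)·(-14/19) = 140/171

140/171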